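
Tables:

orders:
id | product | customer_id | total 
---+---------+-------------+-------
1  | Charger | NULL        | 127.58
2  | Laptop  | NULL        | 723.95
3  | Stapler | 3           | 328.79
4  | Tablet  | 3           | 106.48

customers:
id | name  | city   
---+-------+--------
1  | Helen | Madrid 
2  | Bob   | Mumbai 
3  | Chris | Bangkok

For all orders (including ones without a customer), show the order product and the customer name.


LEFT JOIN keeps every row from orders (the left table); where customer_id has no match in customers, the customer columns become NULL. Walk through each order:
  - order 1 (Charger): customer_id=NULL, no match -> kept with NULL
  - order 2 (Laptop): customer_id=NULL, no match -> kept with NULL
  - order 3 (Stapler): customer_id=3 -> matches Chris
  - order 4 (Tablet): customer_id=3 -> matches Chris
All 4 rows appear; 2 have NULL customer.

SQL:
SELECT a.product, b.name AS customer
FROM orders a
LEFT JOIN customers b ON a.customer_id = b.id

Result:
product | customer
--------+---------
Charger | NULL    
Laptop  | NULL    
Stapler | Chris   
Tablet  | Chris   


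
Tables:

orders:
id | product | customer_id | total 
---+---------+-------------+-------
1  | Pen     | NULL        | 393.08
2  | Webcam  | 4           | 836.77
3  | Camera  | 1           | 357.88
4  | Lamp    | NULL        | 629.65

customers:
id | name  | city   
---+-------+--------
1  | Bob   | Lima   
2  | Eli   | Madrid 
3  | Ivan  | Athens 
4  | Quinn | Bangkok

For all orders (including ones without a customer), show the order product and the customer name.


LEFT JOIN keeps every row from orders (the left table); where customer_id has no match in customers, the customer columns become NULL. Walk through each order:
  - order 1 (Pen): customer_id=NULL, no match -> kept with NULL
  - order 2 (Webcam): customer_id=4 -> matches Quinn
  - order 3 (Camera): customer_id=1 -> matches Bob
  - order 4 (Lamp): customer_id=NULL, no match -> kept with NULL
All 4 rows appear; 2 have NULL customer.

SQL:
SELECT a.product, b.name AS customer
FROM orders a
LEFT JOIN customers b ON a.customer_id = b.id

Result:
product | customer
--------+---------
Pen     | NULL    
Webcam  | Quinn   
Camera  | Bob     
Lamp    | NULL    


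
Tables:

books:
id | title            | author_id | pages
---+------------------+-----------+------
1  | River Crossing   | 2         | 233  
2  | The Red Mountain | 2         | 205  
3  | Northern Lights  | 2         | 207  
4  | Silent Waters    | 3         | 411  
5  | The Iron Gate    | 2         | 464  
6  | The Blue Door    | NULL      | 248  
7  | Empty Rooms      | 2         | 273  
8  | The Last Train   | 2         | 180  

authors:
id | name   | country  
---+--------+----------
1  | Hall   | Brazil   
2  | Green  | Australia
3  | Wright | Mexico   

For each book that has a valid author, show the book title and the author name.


INNER JOIN keeps only books rows whose author_id matches an id in authors. Walk through each book:
  - book 1 (River Crossing): author_id=2 -> matches Green
  - book 2 (The Red Mountain): author_id=2 -> matches Green
  - book 3 (Northern Lights): author_id=2 -> matches Green
  - book 4 (Silent Waters): author_id=3 -> matches Wright
  - book 5 (The Iron Gate): author_id=2 -> matches Green
  - book 6 (The Blue Door): author_id=NULL, no match -> dropped
  - book 7 (Empty Rooms): author_id=2 -> matches Green
  - book 8 (The Last Train): author_id=2 -> matches Green
So 1 of 8 rows is dropped.

SQL:
SELECT a.title, b.name AS author
FROM books a
INNER JOIN authors b ON a.author_id = b.id

Result:
title            | author
-----------------+-------
River Crossing   | Green 
The Red Mountain | Green 
Northern Lights  | Green 
Silent Waters    | Wright
The Iron Gate    | Green 
Empty Rooms      | Green 
The Last Train   | Green 


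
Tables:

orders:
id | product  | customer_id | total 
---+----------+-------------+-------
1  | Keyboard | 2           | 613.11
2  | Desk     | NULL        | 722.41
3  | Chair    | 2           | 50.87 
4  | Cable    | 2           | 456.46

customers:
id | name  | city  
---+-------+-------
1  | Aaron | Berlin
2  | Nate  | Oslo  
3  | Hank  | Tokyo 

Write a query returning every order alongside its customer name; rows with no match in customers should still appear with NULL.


LEFT JOIN keeps every row from orders (the left table); where customer_id has no match in customers, the customer columns become NULL. Walk through each order:
  - order 1 (Keyboard): customer_id=2 -> matches Nate
  - order 2 (Desk): customer_id=NULL, no match -> kept with NULL
  - order 3 (Chair): customer_id=2 -> matches Nate
  - order 4 (Cable): customer_id=2 -> matches Nate
All 4 rows appear; 1 has NULL customer.

SQL:
SELECT a.product, b.name AS customer
FROM orders a
LEFT JOIN customers b ON a.customer_id = b.id

Result:
product  | customer
---------+---------
Keyboard | Nate    
Desk     | NULL    
Chair    | Nate    
Cable    | Nate    


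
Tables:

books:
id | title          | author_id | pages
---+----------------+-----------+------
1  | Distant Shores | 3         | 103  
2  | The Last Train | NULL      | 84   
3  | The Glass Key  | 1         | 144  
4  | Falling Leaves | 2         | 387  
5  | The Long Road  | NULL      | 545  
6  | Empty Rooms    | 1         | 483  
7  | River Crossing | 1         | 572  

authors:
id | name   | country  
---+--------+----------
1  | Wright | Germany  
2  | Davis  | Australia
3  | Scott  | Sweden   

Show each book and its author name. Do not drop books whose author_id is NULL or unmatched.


LEFT JOIN keeps every row from books (the left table); where author_id has no match in authors, the author columns become NULL. Walk through each book:
  - book 1 (Distant Shores): author_id=3 -> matches Scott
  - book 2 (The Last Train): author_id=NULL, no match -> kept with NULL
  - book 3 (The Glass Key): author_id=1 -> matches Wright
  - book 4 (Falling Leaves): author_id=2 -> matches Davis
  - book 5 (The Long Road): author_id=NULL, no match -> kept with NULL
  - book 6 (Empty Rooms): author_id=1 -> matches Wright
  - book 7 (River Crossing): author_id=1 -> matches Wright
All 7 rows appear; 2 have NULL author.

SQL:
SELECT a.title, b.name AS author
FROM books a
LEFT JOIN authors b ON a.author_id = b.id

Result:
title          | author
---------------+-------
Distant Shores | Scott 
The Last Train | NULL  
The Glass Key  | Wright
Falling Leaves | Davis 
The Long Road  | NULL  
Empty Rooms    | Wright
River Crossing | Wright


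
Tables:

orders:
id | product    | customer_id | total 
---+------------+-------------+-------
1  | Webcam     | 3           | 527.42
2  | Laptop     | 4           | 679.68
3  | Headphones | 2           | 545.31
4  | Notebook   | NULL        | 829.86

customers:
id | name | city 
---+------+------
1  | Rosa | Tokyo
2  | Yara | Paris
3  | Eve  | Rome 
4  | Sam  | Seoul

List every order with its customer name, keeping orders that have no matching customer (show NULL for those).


LEFT JOIN keeps every row from orders (the left table); where customer_id has no match in customers, the customer columns become NULL. Walk through each order:
  - order 1 (Webcam): customer_id=3 -> matches Eve
  - order 2 (Laptop): customer_id=4 -> matches Sam
  - order 3 (Headphones): customer_id=2 -> matches Yara
  - order 4 (Notebook): customer_id=NULL, no match -> kept with NULL
All 4 rows appear; 1 has NULL customer.

SQL:
SELECT a.product, b.name AS customer
FROM orders a
LEFT JOIN customers b ON a.customer_id = b.id

Result:
product    | customer
-----------+---------
Webcam     | Eve     
Laptop     | Sam     
Headphones | Yara    
Notebook   | NULL    


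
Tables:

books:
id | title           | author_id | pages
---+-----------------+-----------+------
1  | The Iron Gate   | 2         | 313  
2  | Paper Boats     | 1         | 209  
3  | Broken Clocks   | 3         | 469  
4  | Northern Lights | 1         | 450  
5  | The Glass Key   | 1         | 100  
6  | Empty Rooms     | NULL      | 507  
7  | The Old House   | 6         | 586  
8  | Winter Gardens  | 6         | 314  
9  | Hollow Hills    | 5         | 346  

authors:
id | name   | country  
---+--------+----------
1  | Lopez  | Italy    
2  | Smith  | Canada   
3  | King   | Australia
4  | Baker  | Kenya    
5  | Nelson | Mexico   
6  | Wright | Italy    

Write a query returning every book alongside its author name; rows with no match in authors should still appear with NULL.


LEFT JOIN keeps every row from books (the left table); where author_id has no match in authors, the author columns become NULL. Walk through each book:
  - book 1 (The Iron Gate): author_id=2 -> matches Smith
  - book 2 (Paper Boats): author_id=1 -> matches Lopez
  - book 3 (Broken Clocks): author_id=3 -> matches King
  - book 4 (Northern Lights): author_id=1 -> matches Lopez
  - book 5 (The Glass Key): author_id=1 -> matches Lopez
  - book 6 (Empty Rooms): author_id=NULL, no match -> kept with NULL
  - book 7 (The Old House): author_id=6 -> matches Wright
  - book 8 (Winter Gardens): author_id=6 -> matches Wright
  - book 9 (Hollow Hills): author_id=5 -> matches Nelson
All 9 rows appear; 1 has NULL author.

SQL:
SELECT a.title, b.name AS author
FROM books a
LEFT JOIN authors b ON a.author_id = b.id

Result:
title           | author
----------------+-------
The Iron Gate   | Smith 
Paper Boats     | Lopez 
Broken Clocks   | King  
Northern Lights | Lopez 
The Glass Key   | Lopez 
Empty Rooms     | NULL  
The Old House   | Wright
Winter Gardens  | Wright
Hollow Hills    | Nelson


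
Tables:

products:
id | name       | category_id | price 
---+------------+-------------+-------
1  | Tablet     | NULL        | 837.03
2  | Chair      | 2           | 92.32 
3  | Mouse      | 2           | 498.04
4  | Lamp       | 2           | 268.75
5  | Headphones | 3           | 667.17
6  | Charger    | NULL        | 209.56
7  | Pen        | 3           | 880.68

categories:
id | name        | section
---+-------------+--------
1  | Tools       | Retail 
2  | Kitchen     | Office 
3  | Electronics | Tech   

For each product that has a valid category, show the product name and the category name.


INNER JOIN keeps only products rows whose category_id matches an id in categories. Walk through each product:
  - product 1 (Tablet): category_id=NULL, no match -> dropped
  - product 2 (Chair): category_id=2 -> matches Kitchen
  - product 3 (Mouse): category_id=2 -> matches Kitchen
  - product 4 (Lamp): category_id=2 -> matches Kitchen
  - product 5 (Headphones): category_id=3 -> matches Electronics
  - product 6 (Charger): category_id=NULL, no match -> dropped
  - product 7 (Pen): category_id=3 -> matches Electronics
So 2 of 7 rows are dropped.

SQL:
SELECT a.name, b.name AS category
FROM products a
INNER JOIN categories b ON a.category_id = b.id

Result:
name       | category   
-----------+------------
Chair      | Kitchen    
Mouse      | Kitchen    
Lamp       | Kitchen    
Headphones | Electronics
Pen        | Electronics


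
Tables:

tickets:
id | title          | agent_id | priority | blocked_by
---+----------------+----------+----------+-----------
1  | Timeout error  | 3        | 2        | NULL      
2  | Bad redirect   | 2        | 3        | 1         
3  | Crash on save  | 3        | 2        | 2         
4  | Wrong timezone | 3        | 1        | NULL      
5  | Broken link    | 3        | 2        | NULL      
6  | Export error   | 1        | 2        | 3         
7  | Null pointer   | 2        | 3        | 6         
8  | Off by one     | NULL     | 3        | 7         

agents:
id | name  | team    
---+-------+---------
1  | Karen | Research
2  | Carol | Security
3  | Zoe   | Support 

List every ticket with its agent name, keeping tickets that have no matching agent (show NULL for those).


LEFT JOIN keeps every row from tickets (the left table); where agent_id has no match in agents, the agent columns become NULL. Walk through each ticket:
  - ticket 1 (Timeout error): agent_id=3 -> matches Zoe
  - ticket 2 (Bad redirect): agent_id=2 -> matches Carol
  - ticket 3 (Crash on save): agent_id=3 -> matches Zoe
  - ticket 4 (Wrong timezone): agent_id=3 -> matches Zoe
  - ticket 5 (Broken link): agent_id=3 -> matches Zoe
  - ticket 6 (Export error): agent_id=1 -> matches Karen
  - ticket 7 (Null pointer): agent_id=2 -> matches Carol
  - ticket 8 (Off by one): agent_id=NULL, no match -> kept with NULL
All 8 rows appear; 1 has NULL agent.

SQL:
SELECT a.title, b.name AS agent
FROM tickets a
LEFT JOIN agents b ON a.agent_id = b.id

Result:
title          | agent
---------------+------
Timeout error  | Zoe  
Bad redirect   | Carol
Crash on save  | Zoe  
Wrong timezone | Zoe  
Broken link    | Zoe  
Export error   | Karen
Null pointer   | Carol
Off by one     | NULL 


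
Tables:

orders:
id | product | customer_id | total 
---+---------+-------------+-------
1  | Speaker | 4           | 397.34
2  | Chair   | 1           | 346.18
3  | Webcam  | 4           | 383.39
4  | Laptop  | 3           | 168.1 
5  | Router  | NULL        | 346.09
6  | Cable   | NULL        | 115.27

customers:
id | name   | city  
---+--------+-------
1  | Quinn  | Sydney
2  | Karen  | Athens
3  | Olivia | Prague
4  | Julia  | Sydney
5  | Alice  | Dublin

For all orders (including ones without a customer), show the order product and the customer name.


LEFT JOIN keeps every row from orders (the left table); where customer_id has no match in customers, the customer columns become NULL. Walk through each order:
  - order 1 (Speaker): customer_id=4 -> matches Julia
  - order 2 (Chair): customer_id=1 -> matches Quinn
  - order 3 (Webcam): customer_id=4 -> matches Julia
  - order 4 (Laptop): customer_id=3 -> matches Olivia
  - order 5 (Router): customer_id=NULL, no match -> kept with NULL
  - order 6 (Cable): customer_id=NULL, no match -> kept with NULL
All 6 rows appear; 2 have NULL customer.

SQL:
SELECT a.product, b.name AS customer
FROM orders a
LEFT JOIN customers b ON a.customer_id = b.id

Result:
product | customer
--------+---------
Speaker | Julia   
Chair   | Quinn   
Webcam  | Julia   
Laptop  | Olivia  
Router  | NULL    
Cable   | NULL    


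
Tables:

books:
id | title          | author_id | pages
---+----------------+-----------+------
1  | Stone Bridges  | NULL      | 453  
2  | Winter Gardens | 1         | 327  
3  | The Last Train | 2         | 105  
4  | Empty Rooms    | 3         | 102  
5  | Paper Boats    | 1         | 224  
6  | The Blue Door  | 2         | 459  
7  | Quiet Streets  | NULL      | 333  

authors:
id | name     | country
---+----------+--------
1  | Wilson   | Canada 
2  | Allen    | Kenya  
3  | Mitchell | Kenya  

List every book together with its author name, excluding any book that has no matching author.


INNER JOIN keeps only books rows whose author_id matches an id in authors. Walk through each book:
  - book 1 (Stone Bridges): author_id=NULL, no match -> dropped
  - book 2 (Winter Gardens): author_id=1 -> matches Wilson
  - book 3 (The Last Train): author_id=2 -> matches Allen
  - book 4 (Empty Rooms): author_id=3 -> matches Mitchell
  - book 5 (Paper Boats): author_id=1 -> matches Wilson
  - book 6 (The Blue Door): author_id=2 -> matches Allen
  - book 7 (Quiet Streets): author_id=NULL, no match -> dropped
So 2 of 7 rows are dropped.

SQL:
SELECT a.title, b.name AS author
FROM books a
INNER JOIN authors b ON a.author_id = b.id

Result:
title          | author  
---------------+---------
Winter Gardens | Wilson  
The Last Train | Allen   
Empty Rooms    | Mitchell
Paper Boats    | Wilson  
The Blue Door  | Allen   


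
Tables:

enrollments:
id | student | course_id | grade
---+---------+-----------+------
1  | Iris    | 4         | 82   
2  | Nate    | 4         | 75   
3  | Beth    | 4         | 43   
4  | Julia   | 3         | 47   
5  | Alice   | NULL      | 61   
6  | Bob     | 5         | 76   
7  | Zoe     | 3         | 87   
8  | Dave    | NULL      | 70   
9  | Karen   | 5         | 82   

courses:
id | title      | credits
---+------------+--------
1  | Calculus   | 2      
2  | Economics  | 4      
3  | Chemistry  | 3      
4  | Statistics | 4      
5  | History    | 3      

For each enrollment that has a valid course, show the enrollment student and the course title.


INNER JOIN keeps only enrollments rows whose course_id matches an id in courses. Walk through each enrollment:
  - enrollment 1 (Iris): course_id=4 -> matches Statistics
  - enrollment 2 (Nate): course_id=4 -> matches Statistics
  - enrollment 3 (Beth): course_id=4 -> matches Statistics
  - enrollment 4 (Julia): course_id=3 -> matches Chemistry
  - enrollment 5 (Alice): course_id=NULL, no match -> dropped
  - enrollment 6 (Bob): course_id=5 -> matches History
  - enrollment 7 (Zoe): course_id=3 -> matches Chemistry
  - enrollment 8 (Dave): course_id=NULL, no match -> dropped
  - enrollment 9 (Karen): course_id=5 -> matches History
So 2 of 9 rows are dropped.

SQL:
SELECT a.student, b.title AS course
FROM enrollments a
INNER JOIN courses b ON a.course_id = b.id

Result:
student | course    
--------+-----------
Iris    | Statistics
Nate    | Statistics
Beth    | Statistics
Julia   | Chemistry 
Bob     | History   
Zoe     | Chemistry 
Karen   | History   


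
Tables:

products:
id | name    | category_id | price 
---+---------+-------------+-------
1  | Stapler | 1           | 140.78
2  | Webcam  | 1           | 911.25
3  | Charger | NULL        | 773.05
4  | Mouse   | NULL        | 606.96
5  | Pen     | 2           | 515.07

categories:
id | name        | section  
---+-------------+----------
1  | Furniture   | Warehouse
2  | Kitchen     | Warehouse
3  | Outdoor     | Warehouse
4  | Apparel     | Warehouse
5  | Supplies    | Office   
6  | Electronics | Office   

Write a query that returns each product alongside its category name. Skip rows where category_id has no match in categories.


INNER JOIN keeps only products rows whose category_id matches an id in categories. Walk through each product:
  - product 1 (Stapler): category_id=1 -> matches Furniture
  - product 2 (Webcam): category_id=1 -> matches Furniture
  - product 3 (Charger): category_id=NULL, no match -> dropped
  - product 4 (Mouse): category_id=NULL, no match -> dropped
  - product 5 (Pen): category_id=2 -> matches Kitchen
So 2 of 5 rows are dropped.

SQL:
SELECT a.name, b.name AS category
FROM products a
INNER JOIN categories b ON a.category_id = b.id

Result:
name    | category 
--------+----------
Stapler | Furniture
Webcam  | Furniture
Pen     | Kitchen  


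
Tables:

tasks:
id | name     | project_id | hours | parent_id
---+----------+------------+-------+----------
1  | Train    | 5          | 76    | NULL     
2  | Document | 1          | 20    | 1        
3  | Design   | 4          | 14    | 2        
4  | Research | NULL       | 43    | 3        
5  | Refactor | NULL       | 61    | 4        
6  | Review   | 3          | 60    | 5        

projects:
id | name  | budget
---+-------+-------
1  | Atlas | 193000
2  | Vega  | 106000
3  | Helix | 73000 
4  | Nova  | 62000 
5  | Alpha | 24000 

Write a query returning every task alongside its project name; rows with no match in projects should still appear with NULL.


LEFT JOIN keeps every row from tasks (the left table); where project_id has no match in projects, the project columns become NULL. Walk through each task:
  - task 1 (Train): project_id=5 -> matches Alpha
  - task 2 (Document): project_id=1 -> matches Atlas
  - task 3 (Design): project_id=4 -> matches Nova
  - task 4 (Research): project_id=NULL, no match -> kept with NULL
  - task 5 (Refactor): project_id=NULL, no match -> kept with NULL
  - task 6 (Review): project_id=3 -> matches Helix
All 6 rows appear; 2 have NULL project.

SQL:
SELECT a.name, b.name AS project
FROM tasks a
LEFT JOIN projects b ON a.project_id = b.id

Result:
name     | project
---------+--------
Train    | Alpha  
Document | Atlas  
Design   | Nova   
Research | NULL   
Refactor | NULL   
Review   | Helix  


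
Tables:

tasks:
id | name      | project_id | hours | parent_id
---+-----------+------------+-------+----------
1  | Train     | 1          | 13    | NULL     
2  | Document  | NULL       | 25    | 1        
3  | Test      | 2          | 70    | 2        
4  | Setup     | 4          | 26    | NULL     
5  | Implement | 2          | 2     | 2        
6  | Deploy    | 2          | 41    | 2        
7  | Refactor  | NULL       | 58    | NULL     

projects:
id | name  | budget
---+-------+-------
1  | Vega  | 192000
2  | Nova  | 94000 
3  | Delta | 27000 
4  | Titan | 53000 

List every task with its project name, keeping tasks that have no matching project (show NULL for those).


LEFT JOIN keeps every row from tasks (the left table); where project_id has no match in projects, the project columns become NULL. Walk through each task:
  - task 1 (Train): project_id=1 -> matches Vega
  - task 2 (Document): project_id=NULL, no match -> kept with NULL
  - task 3 (Test): project_id=2 -> matches Nova
  - task 4 (Setup): project_id=4 -> matches Titan
  - task 5 (Implement): project_id=2 -> matches Nova
  - task 6 (Deploy): project_id=2 -> matches Nova
  - task 7 (Refactor): project_id=NULL, no match -> kept with NULL
All 7 rows appear; 2 have NULL project.

SQL:
SELECT a.name, b.name AS project
FROM tasks a
LEFT JOIN projects b ON a.project_id = b.id

Result:
name      | project
----------+--------
Train     | Vega   
Document  | NULL   
Test      | Nova   
Setup     | Titan  
Implement | Nova   
Deploy    | Nova   
Refactor  | NULL   


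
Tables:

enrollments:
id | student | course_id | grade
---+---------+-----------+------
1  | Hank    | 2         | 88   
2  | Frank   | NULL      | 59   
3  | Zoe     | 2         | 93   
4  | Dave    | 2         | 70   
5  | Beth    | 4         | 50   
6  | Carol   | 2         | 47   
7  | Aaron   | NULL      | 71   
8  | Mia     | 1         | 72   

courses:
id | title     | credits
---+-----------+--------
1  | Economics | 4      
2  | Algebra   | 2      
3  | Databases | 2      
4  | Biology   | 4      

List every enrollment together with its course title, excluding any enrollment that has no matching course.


INNER JOIN keeps only enrollments rows whose course_id matches an id in courses. Walk through each enrollment:
  - enrollment 1 (Hank): course_id=2 -> matches Algebra
  - enrollment 2 (Frank): course_id=NULL, no match -> dropped
  - enrollment 3 (Zoe): course_id=2 -> matches Algebra
  - enrollment 4 (Dave): course_id=2 -> matches Algebra
  - enrollment 5 (Beth): course_id=4 -> matches Biology
  - enrollment 6 (Carol): course_id=2 -> matches Algebra
  - enrollment 7 (Aaron): course_id=NULL, no match -> dropped
  - enrollment 8 (Mia): course_id=1 -> matches Economics
So 2 of 8 rows are dropped.

SQL:
SELECT a.student, b.title AS course
FROM enrollments a
INNER JOIN courses b ON a.course_id = b.id

Result:
student | course   
--------+----------
Hank    | Algebra  
Zoe     | Algebra  
Dave    | Algebra  
Beth    | Biology  
Carol   | Algebra  
Mia     | Economics


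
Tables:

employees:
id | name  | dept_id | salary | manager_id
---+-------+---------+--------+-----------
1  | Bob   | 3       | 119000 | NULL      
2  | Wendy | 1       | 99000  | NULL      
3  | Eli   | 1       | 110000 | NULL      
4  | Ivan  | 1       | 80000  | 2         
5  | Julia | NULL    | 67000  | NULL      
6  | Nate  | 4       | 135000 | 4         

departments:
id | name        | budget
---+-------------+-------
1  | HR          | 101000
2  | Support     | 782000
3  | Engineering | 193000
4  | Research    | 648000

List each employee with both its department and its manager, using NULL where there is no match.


Two LEFT JOINs from the same base table employees: one to departments via dept_id, one to employees itself via manager_id. Both are LEFT so every employee is preserved.
Match against departments:
  - employee 1 (Bob): dept_id=3 -> matches Engineering
  - employee 2 (Wendy): dept_id=1 -> matches HR
  - employee 3 (Eli): dept_id=1 -> matches HR
  - employee 4 (Ivan): dept_id=1 -> matches HR
  - employee 5 (Julia): dept_id=NULL, no match -> kept with NULL
  - employee 6 (Nate): dept_id=4 -> matches Research
Match against employees (self):
  - employee 1 (Bob): manager_id=NULL -> NULL
  - employee 2 (Wendy): manager_id=NULL -> NULL
  - employee 3 (Eli): manager_id=NULL -> NULL
  - employee 4 (Ivan): manager_id=2 -> Wendy
  - employee 5 (Julia): manager_id=NULL -> NULL
  - employee 6 (Nate): manager_id=4 -> Ivan

SQL:
SELECT a.name, b.name AS department, c.name AS manager
FROM employees a
LEFT JOIN departments b ON a.dept_id = b.id
LEFT JOIN employees c ON a.manager_id = c.id

Result:
name  | department  | manager
------+-------------+--------
Bob   | Engineering | NULL   
Wendy | HR          | NULL   
Eli   | HR          | NULL   
Ivan  | HR          | Wendy  
Julia | NULL        | NULL   
Nate  | Research    | Ivan   


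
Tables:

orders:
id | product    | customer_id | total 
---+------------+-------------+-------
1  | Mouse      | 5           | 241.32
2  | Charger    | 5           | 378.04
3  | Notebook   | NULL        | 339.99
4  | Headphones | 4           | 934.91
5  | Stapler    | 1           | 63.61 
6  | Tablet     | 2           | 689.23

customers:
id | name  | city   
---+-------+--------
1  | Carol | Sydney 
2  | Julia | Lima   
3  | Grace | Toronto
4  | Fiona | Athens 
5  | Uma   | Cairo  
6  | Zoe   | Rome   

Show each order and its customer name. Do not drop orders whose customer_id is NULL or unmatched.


LEFT JOIN keeps every row from orders (the left table); where customer_id has no match in customers, the customer columns become NULL. Walk through each order:
  - order 1 (Mouse): customer_id=5 -> matches Uma
  - order 2 (Charger): customer_id=5 -> matches Uma
  - order 3 (Notebook): customer_id=NULL, no match -> kept with NULL
  - order 4 (Headphones): customer_id=4 -> matches Fiona
  - order 5 (Stapler): customer_id=1 -> matches Carol
  - order 6 (Tablet): customer_id=2 -> matches Julia
All 6 rows appear; 1 has NULL customer.

SQL:
SELECT a.product, b.name AS customer
FROM orders a
LEFT JOIN customers b ON a.customer_id = b.id

Result:
product    | customer
-----------+---------
Mouse      | Uma     
Charger    | Uma     
Notebook   | NULL    
Headphones | Fiona   
Stapler    | Carol   
Tablet     | Julia   


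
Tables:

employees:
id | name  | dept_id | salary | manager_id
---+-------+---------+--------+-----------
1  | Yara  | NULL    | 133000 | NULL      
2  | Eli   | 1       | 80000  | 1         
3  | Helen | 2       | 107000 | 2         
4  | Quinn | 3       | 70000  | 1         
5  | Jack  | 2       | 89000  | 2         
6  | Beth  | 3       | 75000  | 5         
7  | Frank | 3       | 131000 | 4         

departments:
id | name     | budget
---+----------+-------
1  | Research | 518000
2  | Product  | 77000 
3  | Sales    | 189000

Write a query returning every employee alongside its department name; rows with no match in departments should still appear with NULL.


LEFT JOIN keeps every row from employees (the left table); where dept_id has no match in departments, the department columns become NULL. Walk through each employee:
  - employee 1 (Yara): dept_id=NULL, no match -> kept with NULL
  - employee 2 (Eli): dept_id=1 -> matches Research
  - employee 3 (Helen): dept_id=2 -> matches Product
  - employee 4 (Quinn): dept_id=3 -> matches Sales
  - employee 5 (Jack): dept_id=2 -> matches Product
  - employee 6 (Beth): dept_id=3 -> matches Sales
  - employee 7 (Frank): dept_id=3 -> matches Sales
All 7 rows appear; 1 has NULL department.

SQL:
SELECT a.name, b.name AS department
FROM employees a
LEFT JOIN departments b ON a.dept_id = b.id

Result:
name  | department
------+-----------
Yara  | NULL      
Eli   | Research  
Helen | Product   
Quinn | Sales     
Jack  | Product   
Beth  | Sales     
Frank | Sales     


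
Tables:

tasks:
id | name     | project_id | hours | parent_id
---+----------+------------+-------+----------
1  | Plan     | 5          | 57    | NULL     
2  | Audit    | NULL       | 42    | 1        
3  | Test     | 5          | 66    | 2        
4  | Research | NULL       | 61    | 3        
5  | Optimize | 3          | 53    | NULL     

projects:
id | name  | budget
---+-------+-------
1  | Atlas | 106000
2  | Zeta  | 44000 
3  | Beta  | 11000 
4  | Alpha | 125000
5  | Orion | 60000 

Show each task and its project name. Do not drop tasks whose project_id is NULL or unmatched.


LEFT JOIN keeps every row from tasks (the left table); where project_id has no match in projects, the project columns become NULL. Walk through each task:
  - task 1 (Plan): project_id=5 -> matches Orion
  - task 2 (Audit): project_id=NULL, no match -> kept with NULL
  - task 3 (Test): project_id=5 -> matches Orion
  - task 4 (Research): project_id=NULL, no match -> kept with NULL
  - task 5 (Optimize): project_id=3 -> matches Beta
All 5 rows appear; 2 have NULL project.

SQL:
SELECT a.name, b.name AS project
FROM tasks a
LEFT JOIN projects b ON a.project_id = b.id

Result:
name     | project
---------+--------
Plan     | Orion  
Audit    | NULL   
Test     | Orion  
Research | NULL   
Optimize | Beta   


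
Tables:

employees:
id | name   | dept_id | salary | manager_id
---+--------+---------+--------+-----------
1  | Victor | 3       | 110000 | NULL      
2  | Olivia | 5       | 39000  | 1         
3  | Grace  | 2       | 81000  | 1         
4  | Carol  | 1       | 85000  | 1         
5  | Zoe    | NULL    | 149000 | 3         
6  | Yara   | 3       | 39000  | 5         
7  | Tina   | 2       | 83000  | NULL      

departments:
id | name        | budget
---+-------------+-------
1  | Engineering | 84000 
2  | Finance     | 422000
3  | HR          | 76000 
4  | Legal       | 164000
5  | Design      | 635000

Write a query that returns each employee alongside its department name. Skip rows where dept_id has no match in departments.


INNER JOIN keeps only employees rows whose dept_id matches an id in departments. Walk through each employee:
  - employee 1 (Victor): dept_id=3 -> matches HR
  - employee 2 (Olivia): dept_id=5 -> matches Design
  - employee 3 (Grace): dept_id=2 -> matches Finance
  - employee 4 (Carol): dept_id=1 -> matches Engineering
  - employee 5 (Zoe): dept_id=NULL, no match -> dropped
  - employee 6 (Yara): dept_id=3 -> matches HR
  - employee 7 (Tina): dept_id=2 -> matches Finance
So 1 of 7 rows is dropped.

SQL:
SELECT a.name, b.name AS department
FROM employees a
INNER JOIN departments b ON a.dept_id = b.id

Result:
name   | department 
-------+------------
Victor | HR         
Olivia | Design     
Grace  | Finance    
Carol  | Engineering
Yara   | HR         
Tina   | Finance    


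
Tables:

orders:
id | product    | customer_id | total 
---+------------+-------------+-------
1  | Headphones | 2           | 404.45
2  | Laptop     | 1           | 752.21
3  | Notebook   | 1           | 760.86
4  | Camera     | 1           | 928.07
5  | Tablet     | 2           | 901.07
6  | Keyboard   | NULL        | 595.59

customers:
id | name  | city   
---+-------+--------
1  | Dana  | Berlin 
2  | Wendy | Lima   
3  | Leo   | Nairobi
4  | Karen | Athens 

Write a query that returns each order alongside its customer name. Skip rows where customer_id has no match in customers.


INNER JOIN keeps only orders rows whose customer_id matches an id in customers. Walk through each order:
  - order 1 (Headphones): customer_id=2 -> matches Wendy
  - order 2 (Laptop): customer_id=1 -> matches Dana
  - order 3 (Notebook): customer_id=1 -> matches Dana
  - order 4 (Camera): customer_id=1 -> matches Dana
  - order 5 (Tablet): customer_id=2 -> matches Wendy
  - order 6 (Keyboard): customer_id=NULL, no match -> dropped
So 1 of 6 rows is dropped.

SQL:
SELECT a.product, b.name AS customer
FROM orders a
INNER JOIN customers b ON a.customer_id = b.id

Result:
product    | customer
-----------+---------
Headphones | Wendy   
Laptop     | Dana    
Notebook   | Dana    
Camera     | Dana    
Tablet     | Wendy   


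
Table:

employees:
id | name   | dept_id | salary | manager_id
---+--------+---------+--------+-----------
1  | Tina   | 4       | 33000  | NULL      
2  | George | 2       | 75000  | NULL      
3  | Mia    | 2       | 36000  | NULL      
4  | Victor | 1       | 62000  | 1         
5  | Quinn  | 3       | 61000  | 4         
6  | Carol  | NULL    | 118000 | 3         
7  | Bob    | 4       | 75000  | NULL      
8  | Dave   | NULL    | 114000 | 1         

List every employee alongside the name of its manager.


This is a self-join: employees is joined to a second copy of itself, matching each row's manager_id to another row's id. Use LEFT JOIN so rows with manager_id=NULL are kept.
  - employee 1 (Tina): manager_id=NULL -> NULL
  - employee 2 (George): manager_id=NULL -> NULL
  - employee 3 (Mia): manager_id=NULL -> NULL
  - employee 4 (Victor): manager_id=1 -> Tina
  - employee 5 (Quinn): manager_id=4 -> Victor
  - employee 6 (Carol): manager_id=3 -> Mia
  - employee 7 (Bob): manager_id=NULL -> NULL
  - employee 8 (Dave): manager_id=1 -> Tina

SQL:
SELECT a.name AS item, b.name AS manager
FROM employees a
LEFT JOIN employees b ON a.manager_id = b.id

Result:
item   | manager
-------+--------
Tina   | NULL   
George | NULL   
Mia    | NULL   
Victor | Tina   
Quinn  | Victor 
Carol  | Mia    
Bob    | NULL   
Dave   | Tina   


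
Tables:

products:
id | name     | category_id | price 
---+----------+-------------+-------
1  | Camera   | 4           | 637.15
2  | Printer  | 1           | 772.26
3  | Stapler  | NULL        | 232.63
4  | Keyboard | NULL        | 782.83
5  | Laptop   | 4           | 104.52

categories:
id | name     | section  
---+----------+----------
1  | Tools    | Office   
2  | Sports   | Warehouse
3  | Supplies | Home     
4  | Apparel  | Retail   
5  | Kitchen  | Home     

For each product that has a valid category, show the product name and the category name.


INNER JOIN keeps only products rows whose category_id matches an id in categories. Walk through each product:
  - product 1 (Camera): category_id=4 -> matches Apparel
  - product 2 (Printer): category_id=1 -> matches Tools
  - product 3 (Stapler): category_id=NULL, no match -> dropped
  - product 4 (Keyboard): category_id=NULL, no match -> dropped
  - product 5 (Laptop): category_id=4 -> matches Apparel
So 2 of 5 rows are dropped.

SQL:
SELECT a.name, b.name AS category
FROM products a
INNER JOIN categories b ON a.category_id = b.id

Result:
name    | category
--------+---------
Camera  | Apparel 
Printer | Tools   
Laptop  | Apparel 


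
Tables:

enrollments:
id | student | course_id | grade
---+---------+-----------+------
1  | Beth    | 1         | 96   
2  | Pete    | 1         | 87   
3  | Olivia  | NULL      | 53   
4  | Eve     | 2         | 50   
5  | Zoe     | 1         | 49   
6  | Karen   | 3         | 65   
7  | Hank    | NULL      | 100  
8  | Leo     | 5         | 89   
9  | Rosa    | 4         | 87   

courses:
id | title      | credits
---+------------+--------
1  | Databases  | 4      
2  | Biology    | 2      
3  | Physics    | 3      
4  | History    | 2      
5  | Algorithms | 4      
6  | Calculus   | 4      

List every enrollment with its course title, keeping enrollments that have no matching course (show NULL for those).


LEFT JOIN keeps every row from enrollments (the left table); where course_id has no match in courses, the course columns become NULL. Walk through each enrollment:
  - enrollment 1 (Beth): course_id=1 -> matches Databases
  - enrollment 2 (Pete): course_id=1 -> matches Databases
  - enrollment 3 (Olivia): course_id=NULL, no match -> kept with NULL
  - enrollment 4 (Eve): course_id=2 -> matches Biology
  - enrollment 5 (Zoe): course_id=1 -> matches Databases
  - enrollment 6 (Karen): course_id=3 -> matches Physics
  - enrollment 7 (Hank): course_id=NULL, no match -> kept with NULL
  - enrollment 8 (Leo): course_id=5 -> matches Algorithms
  - enrollment 9 (Rosa): course_id=4 -> matches History
All 9 rows appear; 2 have NULL course.

SQL:
SELECT a.student, b.title AS course
FROM enrollments a
LEFT JOIN courses b ON a.course_id = b.id

Result:
student | course    
--------+-----------
Beth    | Databases 
Pete    | Databases 
Olivia  | NULL      
Eve     | Biology   
Zoe     | Databases 
Karen   | Physics   
Hank    | NULL      
Leo     | Algorithms
Rosa    | History   


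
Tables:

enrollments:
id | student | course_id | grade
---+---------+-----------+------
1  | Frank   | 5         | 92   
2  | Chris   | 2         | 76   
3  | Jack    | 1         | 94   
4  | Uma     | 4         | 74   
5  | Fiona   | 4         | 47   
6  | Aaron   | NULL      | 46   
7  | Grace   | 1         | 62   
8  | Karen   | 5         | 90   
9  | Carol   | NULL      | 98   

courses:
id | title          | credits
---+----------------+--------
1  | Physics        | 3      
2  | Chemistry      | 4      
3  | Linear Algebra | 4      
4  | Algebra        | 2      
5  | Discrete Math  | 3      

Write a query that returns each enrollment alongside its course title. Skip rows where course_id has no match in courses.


INNER JOIN keeps only enrollments rows whose course_id matches an id in courses. Walk through each enrollment:
  - enrollment 1 (Frank): course_id=5 -> matches Discrete Math
  - enrollment 2 (Chris): course_id=2 -> matches Chemistry
  - enrollment 3 (Jack): course_id=1 -> matches Physics
  - enrollment 4 (Uma): course_id=4 -> matches Algebra
  - enrollment 5 (Fiona): course_id=4 -> matches Algebra
  - enrollment 6 (Aaron): course_id=NULL, no match -> dropped
  - enrollment 7 (Grace): course_id=1 -> matches Physics
  - enrollment 8 (Karen): course_id=5 -> matches Discrete Math
  - enrollment 9 (Carol): course_id=NULL, no match -> dropped
So 2 of 9 rows are dropped.

SQL:
SELECT a.student, b.title AS course
FROM enrollments a
INNER JOIN courses b ON a.course_id = b.id

Result:
student | course       
--------+--------------
Frank   | Discrete Math
Chris   | Chemistry    
Jack    | Physics      
Uma     | Algebra      
Fiona   | Algebra      
Grace   | Physics      
Karen   | Discrete Math


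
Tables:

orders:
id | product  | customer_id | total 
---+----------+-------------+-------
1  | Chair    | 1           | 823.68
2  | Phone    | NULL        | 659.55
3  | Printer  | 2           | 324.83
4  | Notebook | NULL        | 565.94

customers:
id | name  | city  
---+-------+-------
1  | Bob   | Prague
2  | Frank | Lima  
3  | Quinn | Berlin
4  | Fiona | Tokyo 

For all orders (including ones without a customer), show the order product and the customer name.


LEFT JOIN keeps every row from orders (the left table); where customer_id has no match in customers, the customer columns become NULL. Walk through each order:
  - order 1 (Chair): customer_id=1 -> matches Bob
  - order 2 (Phone): customer_id=NULL, no match -> kept with NULL
  - order 3 (Printer): customer_id=2 -> matches Frank
  - order 4 (Notebook): customer_id=NULL, no match -> kept with NULL
All 4 rows appear; 2 have NULL customer.

SQL:
SELECT a.product, b.name AS customer
FROM orders a
LEFT JOIN customers b ON a.customer_id = b.id

Result:
product  | customer
---------+---------
Chair    | Bob     
Phone    | NULL    
Printer  | Frank   
Notebook | NULL    


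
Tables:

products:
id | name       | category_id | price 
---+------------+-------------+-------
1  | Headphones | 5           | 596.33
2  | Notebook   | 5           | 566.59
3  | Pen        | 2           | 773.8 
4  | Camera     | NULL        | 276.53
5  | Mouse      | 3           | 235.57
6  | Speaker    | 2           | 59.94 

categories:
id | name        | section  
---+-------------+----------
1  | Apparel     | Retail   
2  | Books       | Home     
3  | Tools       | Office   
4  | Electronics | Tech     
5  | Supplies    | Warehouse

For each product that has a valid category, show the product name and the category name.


INNER JOIN keeps only products rows whose category_id matches an id in categories. Walk through each product:
  - product 1 (Headphones): category_id=5 -> matches Supplies
  - product 2 (Notebook): category_id=5 -> matches Supplies
  - product 3 (Pen): category_id=2 -> matches Books
  - product 4 (Camera): category_id=NULL, no match -> dropped
  - product 5 (Mouse): category_id=3 -> matches Tools
  - product 6 (Speaker): category_id=2 -> matches Books
So 1 of 6 rows is dropped.

SQL:
SELECT a.name, b.name AS category
FROM products a
INNER JOIN categories b ON a.category_id = b.id

Result:
name       | category
-----------+---------
Headphones | Supplies
Notebook   | Supplies
Pen        | Books   
Mouse      | Tools   
Speaker    | Books   
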